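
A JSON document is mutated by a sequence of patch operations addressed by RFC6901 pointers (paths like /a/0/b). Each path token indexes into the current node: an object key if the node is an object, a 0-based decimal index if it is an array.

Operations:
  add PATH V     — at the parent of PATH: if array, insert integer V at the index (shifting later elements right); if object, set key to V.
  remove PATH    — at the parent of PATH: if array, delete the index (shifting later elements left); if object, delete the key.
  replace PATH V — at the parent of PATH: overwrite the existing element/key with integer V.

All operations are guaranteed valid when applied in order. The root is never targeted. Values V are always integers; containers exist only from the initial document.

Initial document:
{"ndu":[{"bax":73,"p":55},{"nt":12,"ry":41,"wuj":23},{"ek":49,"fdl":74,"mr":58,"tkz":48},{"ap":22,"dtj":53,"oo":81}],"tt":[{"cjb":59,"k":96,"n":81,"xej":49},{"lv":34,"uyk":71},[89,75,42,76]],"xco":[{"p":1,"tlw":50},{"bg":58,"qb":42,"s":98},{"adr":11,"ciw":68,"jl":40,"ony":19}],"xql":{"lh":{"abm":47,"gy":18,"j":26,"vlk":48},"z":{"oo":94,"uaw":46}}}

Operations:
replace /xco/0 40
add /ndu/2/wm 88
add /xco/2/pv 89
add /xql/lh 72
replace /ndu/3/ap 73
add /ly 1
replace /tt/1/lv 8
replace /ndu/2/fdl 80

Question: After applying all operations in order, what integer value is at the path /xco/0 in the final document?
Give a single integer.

Answer: 40

Derivation:
After op 1 (replace /xco/0 40): {"ndu":[{"bax":73,"p":55},{"nt":12,"ry":41,"wuj":23},{"ek":49,"fdl":74,"mr":58,"tkz":48},{"ap":22,"dtj":53,"oo":81}],"tt":[{"cjb":59,"k":96,"n":81,"xej":49},{"lv":34,"uyk":71},[89,75,42,76]],"xco":[40,{"bg":58,"qb":42,"s":98},{"adr":11,"ciw":68,"jl":40,"ony":19}],"xql":{"lh":{"abm":47,"gy":18,"j":26,"vlk":48},"z":{"oo":94,"uaw":46}}}
After op 2 (add /ndu/2/wm 88): {"ndu":[{"bax":73,"p":55},{"nt":12,"ry":41,"wuj":23},{"ek":49,"fdl":74,"mr":58,"tkz":48,"wm":88},{"ap":22,"dtj":53,"oo":81}],"tt":[{"cjb":59,"k":96,"n":81,"xej":49},{"lv":34,"uyk":71},[89,75,42,76]],"xco":[40,{"bg":58,"qb":42,"s":98},{"adr":11,"ciw":68,"jl":40,"ony":19}],"xql":{"lh":{"abm":47,"gy":18,"j":26,"vlk":48},"z":{"oo":94,"uaw":46}}}
After op 3 (add /xco/2/pv 89): {"ndu":[{"bax":73,"p":55},{"nt":12,"ry":41,"wuj":23},{"ek":49,"fdl":74,"mr":58,"tkz":48,"wm":88},{"ap":22,"dtj":53,"oo":81}],"tt":[{"cjb":59,"k":96,"n":81,"xej":49},{"lv":34,"uyk":71},[89,75,42,76]],"xco":[40,{"bg":58,"qb":42,"s":98},{"adr":11,"ciw":68,"jl":40,"ony":19,"pv":89}],"xql":{"lh":{"abm":47,"gy":18,"j":26,"vlk":48},"z":{"oo":94,"uaw":46}}}
After op 4 (add /xql/lh 72): {"ndu":[{"bax":73,"p":55},{"nt":12,"ry":41,"wuj":23},{"ek":49,"fdl":74,"mr":58,"tkz":48,"wm":88},{"ap":22,"dtj":53,"oo":81}],"tt":[{"cjb":59,"k":96,"n":81,"xej":49},{"lv":34,"uyk":71},[89,75,42,76]],"xco":[40,{"bg":58,"qb":42,"s":98},{"adr":11,"ciw":68,"jl":40,"ony":19,"pv":89}],"xql":{"lh":72,"z":{"oo":94,"uaw":46}}}
After op 5 (replace /ndu/3/ap 73): {"ndu":[{"bax":73,"p":55},{"nt":12,"ry":41,"wuj":23},{"ek":49,"fdl":74,"mr":58,"tkz":48,"wm":88},{"ap":73,"dtj":53,"oo":81}],"tt":[{"cjb":59,"k":96,"n":81,"xej":49},{"lv":34,"uyk":71},[89,75,42,76]],"xco":[40,{"bg":58,"qb":42,"s":98},{"adr":11,"ciw":68,"jl":40,"ony":19,"pv":89}],"xql":{"lh":72,"z":{"oo":94,"uaw":46}}}
After op 6 (add /ly 1): {"ly":1,"ndu":[{"bax":73,"p":55},{"nt":12,"ry":41,"wuj":23},{"ek":49,"fdl":74,"mr":58,"tkz":48,"wm":88},{"ap":73,"dtj":53,"oo":81}],"tt":[{"cjb":59,"k":96,"n":81,"xej":49},{"lv":34,"uyk":71},[89,75,42,76]],"xco":[40,{"bg":58,"qb":42,"s":98},{"adr":11,"ciw":68,"jl":40,"ony":19,"pv":89}],"xql":{"lh":72,"z":{"oo":94,"uaw":46}}}
After op 7 (replace /tt/1/lv 8): {"ly":1,"ndu":[{"bax":73,"p":55},{"nt":12,"ry":41,"wuj":23},{"ek":49,"fdl":74,"mr":58,"tkz":48,"wm":88},{"ap":73,"dtj":53,"oo":81}],"tt":[{"cjb":59,"k":96,"n":81,"xej":49},{"lv":8,"uyk":71},[89,75,42,76]],"xco":[40,{"bg":58,"qb":42,"s":98},{"adr":11,"ciw":68,"jl":40,"ony":19,"pv":89}],"xql":{"lh":72,"z":{"oo":94,"uaw":46}}}
After op 8 (replace /ndu/2/fdl 80): {"ly":1,"ndu":[{"bax":73,"p":55},{"nt":12,"ry":41,"wuj":23},{"ek":49,"fdl":80,"mr":58,"tkz":48,"wm":88},{"ap":73,"dtj":53,"oo":81}],"tt":[{"cjb":59,"k":96,"n":81,"xej":49},{"lv":8,"uyk":71},[89,75,42,76]],"xco":[40,{"bg":58,"qb":42,"s":98},{"adr":11,"ciw":68,"jl":40,"ony":19,"pv":89}],"xql":{"lh":72,"z":{"oo":94,"uaw":46}}}
Value at /xco/0: 40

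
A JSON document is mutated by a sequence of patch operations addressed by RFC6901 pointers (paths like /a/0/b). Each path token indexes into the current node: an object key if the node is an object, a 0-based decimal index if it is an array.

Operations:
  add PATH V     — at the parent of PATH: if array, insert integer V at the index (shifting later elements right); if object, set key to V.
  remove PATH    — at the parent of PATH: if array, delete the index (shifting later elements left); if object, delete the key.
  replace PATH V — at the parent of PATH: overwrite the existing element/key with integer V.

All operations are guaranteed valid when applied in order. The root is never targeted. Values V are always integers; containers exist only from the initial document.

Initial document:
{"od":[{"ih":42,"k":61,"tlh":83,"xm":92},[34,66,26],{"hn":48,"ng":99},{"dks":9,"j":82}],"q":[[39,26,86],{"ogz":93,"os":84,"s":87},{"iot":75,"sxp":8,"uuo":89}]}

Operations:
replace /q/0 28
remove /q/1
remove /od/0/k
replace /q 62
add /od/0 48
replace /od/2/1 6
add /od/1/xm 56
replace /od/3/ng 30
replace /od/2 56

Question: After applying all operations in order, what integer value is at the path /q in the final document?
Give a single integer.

After op 1 (replace /q/0 28): {"od":[{"ih":42,"k":61,"tlh":83,"xm":92},[34,66,26],{"hn":48,"ng":99},{"dks":9,"j":82}],"q":[28,{"ogz":93,"os":84,"s":87},{"iot":75,"sxp":8,"uuo":89}]}
After op 2 (remove /q/1): {"od":[{"ih":42,"k":61,"tlh":83,"xm":92},[34,66,26],{"hn":48,"ng":99},{"dks":9,"j":82}],"q":[28,{"iot":75,"sxp":8,"uuo":89}]}
After op 3 (remove /od/0/k): {"od":[{"ih":42,"tlh":83,"xm":92},[34,66,26],{"hn":48,"ng":99},{"dks":9,"j":82}],"q":[28,{"iot":75,"sxp":8,"uuo":89}]}
After op 4 (replace /q 62): {"od":[{"ih":42,"tlh":83,"xm":92},[34,66,26],{"hn":48,"ng":99},{"dks":9,"j":82}],"q":62}
After op 5 (add /od/0 48): {"od":[48,{"ih":42,"tlh":83,"xm":92},[34,66,26],{"hn":48,"ng":99},{"dks":9,"j":82}],"q":62}
After op 6 (replace /od/2/1 6): {"od":[48,{"ih":42,"tlh":83,"xm":92},[34,6,26],{"hn":48,"ng":99},{"dks":9,"j":82}],"q":62}
After op 7 (add /od/1/xm 56): {"od":[48,{"ih":42,"tlh":83,"xm":56},[34,6,26],{"hn":48,"ng":99},{"dks":9,"j":82}],"q":62}
After op 8 (replace /od/3/ng 30): {"od":[48,{"ih":42,"tlh":83,"xm":56},[34,6,26],{"hn":48,"ng":30},{"dks":9,"j":82}],"q":62}
After op 9 (replace /od/2 56): {"od":[48,{"ih":42,"tlh":83,"xm":56},56,{"hn":48,"ng":30},{"dks":9,"j":82}],"q":62}
Value at /q: 62

Answer: 62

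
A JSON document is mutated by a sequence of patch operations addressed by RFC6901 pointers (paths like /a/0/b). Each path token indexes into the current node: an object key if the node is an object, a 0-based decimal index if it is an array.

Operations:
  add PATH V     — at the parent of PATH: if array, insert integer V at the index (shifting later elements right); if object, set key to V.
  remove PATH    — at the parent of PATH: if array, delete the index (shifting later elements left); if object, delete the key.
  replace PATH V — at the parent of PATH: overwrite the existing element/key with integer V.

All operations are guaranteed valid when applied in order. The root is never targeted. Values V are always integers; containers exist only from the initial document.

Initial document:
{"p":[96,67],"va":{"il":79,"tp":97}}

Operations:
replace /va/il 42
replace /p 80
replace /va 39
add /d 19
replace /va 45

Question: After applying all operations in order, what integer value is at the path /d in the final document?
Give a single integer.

After op 1 (replace /va/il 42): {"p":[96,67],"va":{"il":42,"tp":97}}
After op 2 (replace /p 80): {"p":80,"va":{"il":42,"tp":97}}
After op 3 (replace /va 39): {"p":80,"va":39}
After op 4 (add /d 19): {"d":19,"p":80,"va":39}
After op 5 (replace /va 45): {"d":19,"p":80,"va":45}
Value at /d: 19

Answer: 19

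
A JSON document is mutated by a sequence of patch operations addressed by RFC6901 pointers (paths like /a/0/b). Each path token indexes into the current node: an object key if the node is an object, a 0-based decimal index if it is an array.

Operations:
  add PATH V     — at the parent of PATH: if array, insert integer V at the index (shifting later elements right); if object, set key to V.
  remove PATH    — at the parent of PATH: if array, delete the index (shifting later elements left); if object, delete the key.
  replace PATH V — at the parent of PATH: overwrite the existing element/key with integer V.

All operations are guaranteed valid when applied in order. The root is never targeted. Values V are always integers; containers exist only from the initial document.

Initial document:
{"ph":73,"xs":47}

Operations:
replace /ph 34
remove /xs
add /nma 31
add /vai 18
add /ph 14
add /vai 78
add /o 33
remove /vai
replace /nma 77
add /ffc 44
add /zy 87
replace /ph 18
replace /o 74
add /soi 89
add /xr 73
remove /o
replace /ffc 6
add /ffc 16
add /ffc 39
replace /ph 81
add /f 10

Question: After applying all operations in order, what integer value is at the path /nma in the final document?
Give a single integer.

After op 1 (replace /ph 34): {"ph":34,"xs":47}
After op 2 (remove /xs): {"ph":34}
After op 3 (add /nma 31): {"nma":31,"ph":34}
After op 4 (add /vai 18): {"nma":31,"ph":34,"vai":18}
After op 5 (add /ph 14): {"nma":31,"ph":14,"vai":18}
After op 6 (add /vai 78): {"nma":31,"ph":14,"vai":78}
After op 7 (add /o 33): {"nma":31,"o":33,"ph":14,"vai":78}
After op 8 (remove /vai): {"nma":31,"o":33,"ph":14}
After op 9 (replace /nma 77): {"nma":77,"o":33,"ph":14}
After op 10 (add /ffc 44): {"ffc":44,"nma":77,"o":33,"ph":14}
After op 11 (add /zy 87): {"ffc":44,"nma":77,"o":33,"ph":14,"zy":87}
After op 12 (replace /ph 18): {"ffc":44,"nma":77,"o":33,"ph":18,"zy":87}
After op 13 (replace /o 74): {"ffc":44,"nma":77,"o":74,"ph":18,"zy":87}
After op 14 (add /soi 89): {"ffc":44,"nma":77,"o":74,"ph":18,"soi":89,"zy":87}
After op 15 (add /xr 73): {"ffc":44,"nma":77,"o":74,"ph":18,"soi":89,"xr":73,"zy":87}
After op 16 (remove /o): {"ffc":44,"nma":77,"ph":18,"soi":89,"xr":73,"zy":87}
After op 17 (replace /ffc 6): {"ffc":6,"nma":77,"ph":18,"soi":89,"xr":73,"zy":87}
After op 18 (add /ffc 16): {"ffc":16,"nma":77,"ph":18,"soi":89,"xr":73,"zy":87}
After op 19 (add /ffc 39): {"ffc":39,"nma":77,"ph":18,"soi":89,"xr":73,"zy":87}
After op 20 (replace /ph 81): {"ffc":39,"nma":77,"ph":81,"soi":89,"xr":73,"zy":87}
After op 21 (add /f 10): {"f":10,"ffc":39,"nma":77,"ph":81,"soi":89,"xr":73,"zy":87}
Value at /nma: 77

Answer: 77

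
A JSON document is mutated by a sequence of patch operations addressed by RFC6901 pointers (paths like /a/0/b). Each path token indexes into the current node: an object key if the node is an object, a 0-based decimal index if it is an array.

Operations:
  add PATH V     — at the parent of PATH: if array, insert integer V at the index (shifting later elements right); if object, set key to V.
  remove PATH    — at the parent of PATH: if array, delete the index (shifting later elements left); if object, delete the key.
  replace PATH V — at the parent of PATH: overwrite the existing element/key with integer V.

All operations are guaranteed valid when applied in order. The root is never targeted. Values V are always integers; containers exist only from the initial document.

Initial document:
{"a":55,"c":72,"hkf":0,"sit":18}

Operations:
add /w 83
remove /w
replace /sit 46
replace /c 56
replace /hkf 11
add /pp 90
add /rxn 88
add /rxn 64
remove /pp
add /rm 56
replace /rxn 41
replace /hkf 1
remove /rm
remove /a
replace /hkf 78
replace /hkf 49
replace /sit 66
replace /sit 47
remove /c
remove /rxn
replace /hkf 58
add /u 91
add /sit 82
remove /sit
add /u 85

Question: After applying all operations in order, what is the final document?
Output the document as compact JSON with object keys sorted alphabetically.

Answer: {"hkf":58,"u":85}

Derivation:
After op 1 (add /w 83): {"a":55,"c":72,"hkf":0,"sit":18,"w":83}
After op 2 (remove /w): {"a":55,"c":72,"hkf":0,"sit":18}
After op 3 (replace /sit 46): {"a":55,"c":72,"hkf":0,"sit":46}
After op 4 (replace /c 56): {"a":55,"c":56,"hkf":0,"sit":46}
After op 5 (replace /hkf 11): {"a":55,"c":56,"hkf":11,"sit":46}
After op 6 (add /pp 90): {"a":55,"c":56,"hkf":11,"pp":90,"sit":46}
After op 7 (add /rxn 88): {"a":55,"c":56,"hkf":11,"pp":90,"rxn":88,"sit":46}
After op 8 (add /rxn 64): {"a":55,"c":56,"hkf":11,"pp":90,"rxn":64,"sit":46}
After op 9 (remove /pp): {"a":55,"c":56,"hkf":11,"rxn":64,"sit":46}
After op 10 (add /rm 56): {"a":55,"c":56,"hkf":11,"rm":56,"rxn":64,"sit":46}
After op 11 (replace /rxn 41): {"a":55,"c":56,"hkf":11,"rm":56,"rxn":41,"sit":46}
After op 12 (replace /hkf 1): {"a":55,"c":56,"hkf":1,"rm":56,"rxn":41,"sit":46}
After op 13 (remove /rm): {"a":55,"c":56,"hkf":1,"rxn":41,"sit":46}
After op 14 (remove /a): {"c":56,"hkf":1,"rxn":41,"sit":46}
After op 15 (replace /hkf 78): {"c":56,"hkf":78,"rxn":41,"sit":46}
After op 16 (replace /hkf 49): {"c":56,"hkf":49,"rxn":41,"sit":46}
After op 17 (replace /sit 66): {"c":56,"hkf":49,"rxn":41,"sit":66}
After op 18 (replace /sit 47): {"c":56,"hkf":49,"rxn":41,"sit":47}
After op 19 (remove /c): {"hkf":49,"rxn":41,"sit":47}
After op 20 (remove /rxn): {"hkf":49,"sit":47}
After op 21 (replace /hkf 58): {"hkf":58,"sit":47}
After op 22 (add /u 91): {"hkf":58,"sit":47,"u":91}
After op 23 (add /sit 82): {"hkf":58,"sit":82,"u":91}
After op 24 (remove /sit): {"hkf":58,"u":91}
After op 25 (add /u 85): {"hkf":58,"u":85}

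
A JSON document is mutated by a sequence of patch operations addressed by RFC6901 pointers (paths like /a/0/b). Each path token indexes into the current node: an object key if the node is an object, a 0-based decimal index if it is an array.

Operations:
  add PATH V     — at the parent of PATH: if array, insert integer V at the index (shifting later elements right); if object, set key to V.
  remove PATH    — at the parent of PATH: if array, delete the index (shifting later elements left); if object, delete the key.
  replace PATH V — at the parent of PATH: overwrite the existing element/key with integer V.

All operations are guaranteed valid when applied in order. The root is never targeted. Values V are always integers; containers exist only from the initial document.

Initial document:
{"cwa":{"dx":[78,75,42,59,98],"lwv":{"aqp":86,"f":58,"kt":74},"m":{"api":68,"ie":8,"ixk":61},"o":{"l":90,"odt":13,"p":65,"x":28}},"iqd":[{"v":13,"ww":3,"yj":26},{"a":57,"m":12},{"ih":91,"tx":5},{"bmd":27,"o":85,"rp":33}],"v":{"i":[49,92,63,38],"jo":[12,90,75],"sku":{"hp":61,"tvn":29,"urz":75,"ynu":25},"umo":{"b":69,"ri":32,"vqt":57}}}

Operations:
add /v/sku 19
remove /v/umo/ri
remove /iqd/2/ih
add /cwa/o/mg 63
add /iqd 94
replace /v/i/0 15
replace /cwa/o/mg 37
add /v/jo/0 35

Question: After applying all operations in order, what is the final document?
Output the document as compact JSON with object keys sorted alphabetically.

Answer: {"cwa":{"dx":[78,75,42,59,98],"lwv":{"aqp":86,"f":58,"kt":74},"m":{"api":68,"ie":8,"ixk":61},"o":{"l":90,"mg":37,"odt":13,"p":65,"x":28}},"iqd":94,"v":{"i":[15,92,63,38],"jo":[35,12,90,75],"sku":19,"umo":{"b":69,"vqt":57}}}

Derivation:
After op 1 (add /v/sku 19): {"cwa":{"dx":[78,75,42,59,98],"lwv":{"aqp":86,"f":58,"kt":74},"m":{"api":68,"ie":8,"ixk":61},"o":{"l":90,"odt":13,"p":65,"x":28}},"iqd":[{"v":13,"ww":3,"yj":26},{"a":57,"m":12},{"ih":91,"tx":5},{"bmd":27,"o":85,"rp":33}],"v":{"i":[49,92,63,38],"jo":[12,90,75],"sku":19,"umo":{"b":69,"ri":32,"vqt":57}}}
After op 2 (remove /v/umo/ri): {"cwa":{"dx":[78,75,42,59,98],"lwv":{"aqp":86,"f":58,"kt":74},"m":{"api":68,"ie":8,"ixk":61},"o":{"l":90,"odt":13,"p":65,"x":28}},"iqd":[{"v":13,"ww":3,"yj":26},{"a":57,"m":12},{"ih":91,"tx":5},{"bmd":27,"o":85,"rp":33}],"v":{"i":[49,92,63,38],"jo":[12,90,75],"sku":19,"umo":{"b":69,"vqt":57}}}
After op 3 (remove /iqd/2/ih): {"cwa":{"dx":[78,75,42,59,98],"lwv":{"aqp":86,"f":58,"kt":74},"m":{"api":68,"ie":8,"ixk":61},"o":{"l":90,"odt":13,"p":65,"x":28}},"iqd":[{"v":13,"ww":3,"yj":26},{"a":57,"m":12},{"tx":5},{"bmd":27,"o":85,"rp":33}],"v":{"i":[49,92,63,38],"jo":[12,90,75],"sku":19,"umo":{"b":69,"vqt":57}}}
After op 4 (add /cwa/o/mg 63): {"cwa":{"dx":[78,75,42,59,98],"lwv":{"aqp":86,"f":58,"kt":74},"m":{"api":68,"ie":8,"ixk":61},"o":{"l":90,"mg":63,"odt":13,"p":65,"x":28}},"iqd":[{"v":13,"ww":3,"yj":26},{"a":57,"m":12},{"tx":5},{"bmd":27,"o":85,"rp":33}],"v":{"i":[49,92,63,38],"jo":[12,90,75],"sku":19,"umo":{"b":69,"vqt":57}}}
After op 5 (add /iqd 94): {"cwa":{"dx":[78,75,42,59,98],"lwv":{"aqp":86,"f":58,"kt":74},"m":{"api":68,"ie":8,"ixk":61},"o":{"l":90,"mg":63,"odt":13,"p":65,"x":28}},"iqd":94,"v":{"i":[49,92,63,38],"jo":[12,90,75],"sku":19,"umo":{"b":69,"vqt":57}}}
After op 6 (replace /v/i/0 15): {"cwa":{"dx":[78,75,42,59,98],"lwv":{"aqp":86,"f":58,"kt":74},"m":{"api":68,"ie":8,"ixk":61},"o":{"l":90,"mg":63,"odt":13,"p":65,"x":28}},"iqd":94,"v":{"i":[15,92,63,38],"jo":[12,90,75],"sku":19,"umo":{"b":69,"vqt":57}}}
After op 7 (replace /cwa/o/mg 37): {"cwa":{"dx":[78,75,42,59,98],"lwv":{"aqp":86,"f":58,"kt":74},"m":{"api":68,"ie":8,"ixk":61},"o":{"l":90,"mg":37,"odt":13,"p":65,"x":28}},"iqd":94,"v":{"i":[15,92,63,38],"jo":[12,90,75],"sku":19,"umo":{"b":69,"vqt":57}}}
After op 8 (add /v/jo/0 35): {"cwa":{"dx":[78,75,42,59,98],"lwv":{"aqp":86,"f":58,"kt":74},"m":{"api":68,"ie":8,"ixk":61},"o":{"l":90,"mg":37,"odt":13,"p":65,"x":28}},"iqd":94,"v":{"i":[15,92,63,38],"jo":[35,12,90,75],"sku":19,"umo":{"b":69,"vqt":57}}}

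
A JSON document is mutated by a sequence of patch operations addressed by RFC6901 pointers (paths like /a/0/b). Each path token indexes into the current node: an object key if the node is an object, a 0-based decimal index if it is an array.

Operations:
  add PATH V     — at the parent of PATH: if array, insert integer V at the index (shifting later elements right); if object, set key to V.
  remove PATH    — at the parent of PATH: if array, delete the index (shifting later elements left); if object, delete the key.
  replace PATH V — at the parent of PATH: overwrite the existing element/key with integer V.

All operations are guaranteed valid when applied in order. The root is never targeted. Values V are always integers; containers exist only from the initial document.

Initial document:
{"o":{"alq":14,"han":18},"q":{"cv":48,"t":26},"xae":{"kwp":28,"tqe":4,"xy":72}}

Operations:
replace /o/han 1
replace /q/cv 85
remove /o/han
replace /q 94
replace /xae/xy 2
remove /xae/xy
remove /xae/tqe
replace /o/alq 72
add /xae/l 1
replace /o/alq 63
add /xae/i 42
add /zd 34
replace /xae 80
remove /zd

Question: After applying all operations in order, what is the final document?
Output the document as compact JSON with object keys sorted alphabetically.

Answer: {"o":{"alq":63},"q":94,"xae":80}

Derivation:
After op 1 (replace /o/han 1): {"o":{"alq":14,"han":1},"q":{"cv":48,"t":26},"xae":{"kwp":28,"tqe":4,"xy":72}}
After op 2 (replace /q/cv 85): {"o":{"alq":14,"han":1},"q":{"cv":85,"t":26},"xae":{"kwp":28,"tqe":4,"xy":72}}
After op 3 (remove /o/han): {"o":{"alq":14},"q":{"cv":85,"t":26},"xae":{"kwp":28,"tqe":4,"xy":72}}
After op 4 (replace /q 94): {"o":{"alq":14},"q":94,"xae":{"kwp":28,"tqe":4,"xy":72}}
After op 5 (replace /xae/xy 2): {"o":{"alq":14},"q":94,"xae":{"kwp":28,"tqe":4,"xy":2}}
After op 6 (remove /xae/xy): {"o":{"alq":14},"q":94,"xae":{"kwp":28,"tqe":4}}
After op 7 (remove /xae/tqe): {"o":{"alq":14},"q":94,"xae":{"kwp":28}}
After op 8 (replace /o/alq 72): {"o":{"alq":72},"q":94,"xae":{"kwp":28}}
After op 9 (add /xae/l 1): {"o":{"alq":72},"q":94,"xae":{"kwp":28,"l":1}}
After op 10 (replace /o/alq 63): {"o":{"alq":63},"q":94,"xae":{"kwp":28,"l":1}}
After op 11 (add /xae/i 42): {"o":{"alq":63},"q":94,"xae":{"i":42,"kwp":28,"l":1}}
After op 12 (add /zd 34): {"o":{"alq":63},"q":94,"xae":{"i":42,"kwp":28,"l":1},"zd":34}
After op 13 (replace /xae 80): {"o":{"alq":63},"q":94,"xae":80,"zd":34}
After op 14 (remove /zd): {"o":{"alq":63},"q":94,"xae":80}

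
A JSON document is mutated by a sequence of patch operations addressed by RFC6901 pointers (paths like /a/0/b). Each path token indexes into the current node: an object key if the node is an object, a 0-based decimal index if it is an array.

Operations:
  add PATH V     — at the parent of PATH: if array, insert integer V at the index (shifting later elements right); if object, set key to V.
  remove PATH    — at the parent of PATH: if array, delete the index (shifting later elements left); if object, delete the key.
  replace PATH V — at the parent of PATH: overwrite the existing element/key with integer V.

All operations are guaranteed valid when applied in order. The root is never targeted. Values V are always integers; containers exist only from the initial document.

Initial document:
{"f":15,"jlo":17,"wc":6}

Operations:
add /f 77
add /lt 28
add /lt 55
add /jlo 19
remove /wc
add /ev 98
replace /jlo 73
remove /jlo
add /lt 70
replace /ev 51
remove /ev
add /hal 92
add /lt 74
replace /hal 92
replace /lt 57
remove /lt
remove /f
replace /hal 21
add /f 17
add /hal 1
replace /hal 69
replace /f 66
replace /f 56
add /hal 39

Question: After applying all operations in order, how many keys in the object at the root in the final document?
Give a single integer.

Answer: 2

Derivation:
After op 1 (add /f 77): {"f":77,"jlo":17,"wc":6}
After op 2 (add /lt 28): {"f":77,"jlo":17,"lt":28,"wc":6}
After op 3 (add /lt 55): {"f":77,"jlo":17,"lt":55,"wc":6}
After op 4 (add /jlo 19): {"f":77,"jlo":19,"lt":55,"wc":6}
After op 5 (remove /wc): {"f":77,"jlo":19,"lt":55}
After op 6 (add /ev 98): {"ev":98,"f":77,"jlo":19,"lt":55}
After op 7 (replace /jlo 73): {"ev":98,"f":77,"jlo":73,"lt":55}
After op 8 (remove /jlo): {"ev":98,"f":77,"lt":55}
After op 9 (add /lt 70): {"ev":98,"f":77,"lt":70}
After op 10 (replace /ev 51): {"ev":51,"f":77,"lt":70}
After op 11 (remove /ev): {"f":77,"lt":70}
After op 12 (add /hal 92): {"f":77,"hal":92,"lt":70}
After op 13 (add /lt 74): {"f":77,"hal":92,"lt":74}
After op 14 (replace /hal 92): {"f":77,"hal":92,"lt":74}
After op 15 (replace /lt 57): {"f":77,"hal":92,"lt":57}
After op 16 (remove /lt): {"f":77,"hal":92}
After op 17 (remove /f): {"hal":92}
After op 18 (replace /hal 21): {"hal":21}
After op 19 (add /f 17): {"f":17,"hal":21}
After op 20 (add /hal 1): {"f":17,"hal":1}
After op 21 (replace /hal 69): {"f":17,"hal":69}
After op 22 (replace /f 66): {"f":66,"hal":69}
After op 23 (replace /f 56): {"f":56,"hal":69}
After op 24 (add /hal 39): {"f":56,"hal":39}
Size at the root: 2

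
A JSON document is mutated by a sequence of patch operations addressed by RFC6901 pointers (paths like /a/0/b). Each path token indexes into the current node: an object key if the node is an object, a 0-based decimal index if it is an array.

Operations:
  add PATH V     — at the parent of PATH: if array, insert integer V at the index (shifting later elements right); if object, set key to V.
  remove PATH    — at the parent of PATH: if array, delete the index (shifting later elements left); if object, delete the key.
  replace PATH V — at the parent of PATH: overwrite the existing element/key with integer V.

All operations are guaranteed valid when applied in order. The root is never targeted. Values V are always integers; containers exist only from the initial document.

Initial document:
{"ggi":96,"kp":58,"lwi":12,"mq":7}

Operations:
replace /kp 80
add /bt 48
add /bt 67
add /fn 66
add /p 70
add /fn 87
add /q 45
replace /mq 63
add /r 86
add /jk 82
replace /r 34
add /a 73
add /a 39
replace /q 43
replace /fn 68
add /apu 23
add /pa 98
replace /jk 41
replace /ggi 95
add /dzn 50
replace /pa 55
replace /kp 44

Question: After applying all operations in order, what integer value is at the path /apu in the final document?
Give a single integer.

After op 1 (replace /kp 80): {"ggi":96,"kp":80,"lwi":12,"mq":7}
After op 2 (add /bt 48): {"bt":48,"ggi":96,"kp":80,"lwi":12,"mq":7}
After op 3 (add /bt 67): {"bt":67,"ggi":96,"kp":80,"lwi":12,"mq":7}
After op 4 (add /fn 66): {"bt":67,"fn":66,"ggi":96,"kp":80,"lwi":12,"mq":7}
After op 5 (add /p 70): {"bt":67,"fn":66,"ggi":96,"kp":80,"lwi":12,"mq":7,"p":70}
After op 6 (add /fn 87): {"bt":67,"fn":87,"ggi":96,"kp":80,"lwi":12,"mq":7,"p":70}
After op 7 (add /q 45): {"bt":67,"fn":87,"ggi":96,"kp":80,"lwi":12,"mq":7,"p":70,"q":45}
After op 8 (replace /mq 63): {"bt":67,"fn":87,"ggi":96,"kp":80,"lwi":12,"mq":63,"p":70,"q":45}
After op 9 (add /r 86): {"bt":67,"fn":87,"ggi":96,"kp":80,"lwi":12,"mq":63,"p":70,"q":45,"r":86}
After op 10 (add /jk 82): {"bt":67,"fn":87,"ggi":96,"jk":82,"kp":80,"lwi":12,"mq":63,"p":70,"q":45,"r":86}
After op 11 (replace /r 34): {"bt":67,"fn":87,"ggi":96,"jk":82,"kp":80,"lwi":12,"mq":63,"p":70,"q":45,"r":34}
After op 12 (add /a 73): {"a":73,"bt":67,"fn":87,"ggi":96,"jk":82,"kp":80,"lwi":12,"mq":63,"p":70,"q":45,"r":34}
After op 13 (add /a 39): {"a":39,"bt":67,"fn":87,"ggi":96,"jk":82,"kp":80,"lwi":12,"mq":63,"p":70,"q":45,"r":34}
After op 14 (replace /q 43): {"a":39,"bt":67,"fn":87,"ggi":96,"jk":82,"kp":80,"lwi":12,"mq":63,"p":70,"q":43,"r":34}
After op 15 (replace /fn 68): {"a":39,"bt":67,"fn":68,"ggi":96,"jk":82,"kp":80,"lwi":12,"mq":63,"p":70,"q":43,"r":34}
After op 16 (add /apu 23): {"a":39,"apu":23,"bt":67,"fn":68,"ggi":96,"jk":82,"kp":80,"lwi":12,"mq":63,"p":70,"q":43,"r":34}
After op 17 (add /pa 98): {"a":39,"apu":23,"bt":67,"fn":68,"ggi":96,"jk":82,"kp":80,"lwi":12,"mq":63,"p":70,"pa":98,"q":43,"r":34}
After op 18 (replace /jk 41): {"a":39,"apu":23,"bt":67,"fn":68,"ggi":96,"jk":41,"kp":80,"lwi":12,"mq":63,"p":70,"pa":98,"q":43,"r":34}
After op 19 (replace /ggi 95): {"a":39,"apu":23,"bt":67,"fn":68,"ggi":95,"jk":41,"kp":80,"lwi":12,"mq":63,"p":70,"pa":98,"q":43,"r":34}
After op 20 (add /dzn 50): {"a":39,"apu":23,"bt":67,"dzn":50,"fn":68,"ggi":95,"jk":41,"kp":80,"lwi":12,"mq":63,"p":70,"pa":98,"q":43,"r":34}
After op 21 (replace /pa 55): {"a":39,"apu":23,"bt":67,"dzn":50,"fn":68,"ggi":95,"jk":41,"kp":80,"lwi":12,"mq":63,"p":70,"pa":55,"q":43,"r":34}
After op 22 (replace /kp 44): {"a":39,"apu":23,"bt":67,"dzn":50,"fn":68,"ggi":95,"jk":41,"kp":44,"lwi":12,"mq":63,"p":70,"pa":55,"q":43,"r":34}
Value at /apu: 23

Answer: 23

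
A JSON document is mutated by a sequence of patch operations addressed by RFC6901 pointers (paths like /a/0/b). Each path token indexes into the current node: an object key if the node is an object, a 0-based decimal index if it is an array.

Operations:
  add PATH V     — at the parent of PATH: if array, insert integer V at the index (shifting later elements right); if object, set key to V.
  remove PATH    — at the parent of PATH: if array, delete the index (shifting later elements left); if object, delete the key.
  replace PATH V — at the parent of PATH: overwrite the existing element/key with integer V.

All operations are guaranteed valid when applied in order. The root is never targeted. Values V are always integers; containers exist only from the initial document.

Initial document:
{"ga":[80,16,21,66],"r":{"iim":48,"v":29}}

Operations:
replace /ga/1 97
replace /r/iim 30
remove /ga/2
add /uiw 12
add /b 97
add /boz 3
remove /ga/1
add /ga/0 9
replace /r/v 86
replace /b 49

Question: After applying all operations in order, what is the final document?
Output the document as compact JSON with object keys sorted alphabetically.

Answer: {"b":49,"boz":3,"ga":[9,80,66],"r":{"iim":30,"v":86},"uiw":12}

Derivation:
After op 1 (replace /ga/1 97): {"ga":[80,97,21,66],"r":{"iim":48,"v":29}}
After op 2 (replace /r/iim 30): {"ga":[80,97,21,66],"r":{"iim":30,"v":29}}
After op 3 (remove /ga/2): {"ga":[80,97,66],"r":{"iim":30,"v":29}}
After op 4 (add /uiw 12): {"ga":[80,97,66],"r":{"iim":30,"v":29},"uiw":12}
After op 5 (add /b 97): {"b":97,"ga":[80,97,66],"r":{"iim":30,"v":29},"uiw":12}
After op 6 (add /boz 3): {"b":97,"boz":3,"ga":[80,97,66],"r":{"iim":30,"v":29},"uiw":12}
After op 7 (remove /ga/1): {"b":97,"boz":3,"ga":[80,66],"r":{"iim":30,"v":29},"uiw":12}
After op 8 (add /ga/0 9): {"b":97,"boz":3,"ga":[9,80,66],"r":{"iim":30,"v":29},"uiw":12}
After op 9 (replace /r/v 86): {"b":97,"boz":3,"ga":[9,80,66],"r":{"iim":30,"v":86},"uiw":12}
After op 10 (replace /b 49): {"b":49,"boz":3,"ga":[9,80,66],"r":{"iim":30,"v":86},"uiw":12}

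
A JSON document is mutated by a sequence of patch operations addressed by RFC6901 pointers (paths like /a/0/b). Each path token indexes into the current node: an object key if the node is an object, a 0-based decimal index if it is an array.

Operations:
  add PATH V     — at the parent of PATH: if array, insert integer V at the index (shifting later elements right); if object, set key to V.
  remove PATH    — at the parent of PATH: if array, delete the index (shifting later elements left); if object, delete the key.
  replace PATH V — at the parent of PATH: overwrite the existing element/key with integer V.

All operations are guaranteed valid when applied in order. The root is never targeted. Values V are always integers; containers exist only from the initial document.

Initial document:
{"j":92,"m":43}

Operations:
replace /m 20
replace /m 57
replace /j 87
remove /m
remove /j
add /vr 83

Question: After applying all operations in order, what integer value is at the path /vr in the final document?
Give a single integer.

After op 1 (replace /m 20): {"j":92,"m":20}
After op 2 (replace /m 57): {"j":92,"m":57}
After op 3 (replace /j 87): {"j":87,"m":57}
After op 4 (remove /m): {"j":87}
After op 5 (remove /j): {}
After op 6 (add /vr 83): {"vr":83}
Value at /vr: 83

Answer: 83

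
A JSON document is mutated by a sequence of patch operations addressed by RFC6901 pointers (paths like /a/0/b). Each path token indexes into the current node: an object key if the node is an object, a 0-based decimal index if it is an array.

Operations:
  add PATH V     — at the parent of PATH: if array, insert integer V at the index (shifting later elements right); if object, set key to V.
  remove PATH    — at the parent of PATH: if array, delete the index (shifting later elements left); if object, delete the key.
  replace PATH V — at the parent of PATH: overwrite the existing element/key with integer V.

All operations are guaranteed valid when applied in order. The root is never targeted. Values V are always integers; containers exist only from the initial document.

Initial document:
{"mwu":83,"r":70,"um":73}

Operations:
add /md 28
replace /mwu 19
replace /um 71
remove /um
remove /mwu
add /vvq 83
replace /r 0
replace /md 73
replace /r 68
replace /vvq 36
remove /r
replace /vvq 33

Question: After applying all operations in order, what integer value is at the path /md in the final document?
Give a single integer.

Answer: 73

Derivation:
After op 1 (add /md 28): {"md":28,"mwu":83,"r":70,"um":73}
After op 2 (replace /mwu 19): {"md":28,"mwu":19,"r":70,"um":73}
After op 3 (replace /um 71): {"md":28,"mwu":19,"r":70,"um":71}
After op 4 (remove /um): {"md":28,"mwu":19,"r":70}
After op 5 (remove /mwu): {"md":28,"r":70}
After op 6 (add /vvq 83): {"md":28,"r":70,"vvq":83}
After op 7 (replace /r 0): {"md":28,"r":0,"vvq":83}
After op 8 (replace /md 73): {"md":73,"r":0,"vvq":83}
After op 9 (replace /r 68): {"md":73,"r":68,"vvq":83}
After op 10 (replace /vvq 36): {"md":73,"r":68,"vvq":36}
After op 11 (remove /r): {"md":73,"vvq":36}
After op 12 (replace /vvq 33): {"md":73,"vvq":33}
Value at /md: 73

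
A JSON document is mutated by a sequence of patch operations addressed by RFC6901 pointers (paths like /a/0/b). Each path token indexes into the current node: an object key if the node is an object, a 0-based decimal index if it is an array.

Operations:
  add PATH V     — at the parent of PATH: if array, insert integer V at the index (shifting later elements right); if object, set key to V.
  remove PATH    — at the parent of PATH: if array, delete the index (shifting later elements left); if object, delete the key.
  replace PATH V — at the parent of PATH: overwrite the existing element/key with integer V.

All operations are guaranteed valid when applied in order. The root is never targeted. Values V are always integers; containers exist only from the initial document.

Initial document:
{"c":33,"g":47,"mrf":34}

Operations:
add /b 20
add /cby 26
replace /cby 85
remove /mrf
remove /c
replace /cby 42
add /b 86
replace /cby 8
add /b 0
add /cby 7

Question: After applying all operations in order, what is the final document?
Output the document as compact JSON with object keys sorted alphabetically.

After op 1 (add /b 20): {"b":20,"c":33,"g":47,"mrf":34}
After op 2 (add /cby 26): {"b":20,"c":33,"cby":26,"g":47,"mrf":34}
After op 3 (replace /cby 85): {"b":20,"c":33,"cby":85,"g":47,"mrf":34}
After op 4 (remove /mrf): {"b":20,"c":33,"cby":85,"g":47}
After op 5 (remove /c): {"b":20,"cby":85,"g":47}
After op 6 (replace /cby 42): {"b":20,"cby":42,"g":47}
After op 7 (add /b 86): {"b":86,"cby":42,"g":47}
After op 8 (replace /cby 8): {"b":86,"cby":8,"g":47}
After op 9 (add /b 0): {"b":0,"cby":8,"g":47}
After op 10 (add /cby 7): {"b":0,"cby":7,"g":47}

Answer: {"b":0,"cby":7,"g":47}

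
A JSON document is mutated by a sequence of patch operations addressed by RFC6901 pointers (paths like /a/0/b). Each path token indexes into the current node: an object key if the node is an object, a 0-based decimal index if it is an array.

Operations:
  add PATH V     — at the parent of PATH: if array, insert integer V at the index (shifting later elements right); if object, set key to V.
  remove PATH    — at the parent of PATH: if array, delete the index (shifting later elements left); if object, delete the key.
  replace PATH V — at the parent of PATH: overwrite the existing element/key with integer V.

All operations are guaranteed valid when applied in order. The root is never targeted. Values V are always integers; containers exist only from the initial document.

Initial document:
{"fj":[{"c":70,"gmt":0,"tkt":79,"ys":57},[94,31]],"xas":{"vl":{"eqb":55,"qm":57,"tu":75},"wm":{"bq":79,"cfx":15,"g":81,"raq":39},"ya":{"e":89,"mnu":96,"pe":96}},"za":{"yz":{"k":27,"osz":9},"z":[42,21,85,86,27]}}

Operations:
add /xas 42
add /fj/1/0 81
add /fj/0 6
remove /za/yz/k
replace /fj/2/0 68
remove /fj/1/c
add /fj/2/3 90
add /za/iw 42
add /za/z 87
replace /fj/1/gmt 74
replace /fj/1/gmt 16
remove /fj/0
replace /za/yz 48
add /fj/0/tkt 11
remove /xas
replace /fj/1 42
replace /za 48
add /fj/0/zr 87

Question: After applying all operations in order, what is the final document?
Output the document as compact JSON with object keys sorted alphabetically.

Answer: {"fj":[{"gmt":16,"tkt":11,"ys":57,"zr":87},42],"za":48}

Derivation:
After op 1 (add /xas 42): {"fj":[{"c":70,"gmt":0,"tkt":79,"ys":57},[94,31]],"xas":42,"za":{"yz":{"k":27,"osz":9},"z":[42,21,85,86,27]}}
After op 2 (add /fj/1/0 81): {"fj":[{"c":70,"gmt":0,"tkt":79,"ys":57},[81,94,31]],"xas":42,"za":{"yz":{"k":27,"osz":9},"z":[42,21,85,86,27]}}
After op 3 (add /fj/0 6): {"fj":[6,{"c":70,"gmt":0,"tkt":79,"ys":57},[81,94,31]],"xas":42,"za":{"yz":{"k":27,"osz":9},"z":[42,21,85,86,27]}}
After op 4 (remove /za/yz/k): {"fj":[6,{"c":70,"gmt":0,"tkt":79,"ys":57},[81,94,31]],"xas":42,"za":{"yz":{"osz":9},"z":[42,21,85,86,27]}}
After op 5 (replace /fj/2/0 68): {"fj":[6,{"c":70,"gmt":0,"tkt":79,"ys":57},[68,94,31]],"xas":42,"za":{"yz":{"osz":9},"z":[42,21,85,86,27]}}
After op 6 (remove /fj/1/c): {"fj":[6,{"gmt":0,"tkt":79,"ys":57},[68,94,31]],"xas":42,"za":{"yz":{"osz":9},"z":[42,21,85,86,27]}}
After op 7 (add /fj/2/3 90): {"fj":[6,{"gmt":0,"tkt":79,"ys":57},[68,94,31,90]],"xas":42,"za":{"yz":{"osz":9},"z":[42,21,85,86,27]}}
After op 8 (add /za/iw 42): {"fj":[6,{"gmt":0,"tkt":79,"ys":57},[68,94,31,90]],"xas":42,"za":{"iw":42,"yz":{"osz":9},"z":[42,21,85,86,27]}}
After op 9 (add /za/z 87): {"fj":[6,{"gmt":0,"tkt":79,"ys":57},[68,94,31,90]],"xas":42,"za":{"iw":42,"yz":{"osz":9},"z":87}}
After op 10 (replace /fj/1/gmt 74): {"fj":[6,{"gmt":74,"tkt":79,"ys":57},[68,94,31,90]],"xas":42,"za":{"iw":42,"yz":{"osz":9},"z":87}}
After op 11 (replace /fj/1/gmt 16): {"fj":[6,{"gmt":16,"tkt":79,"ys":57},[68,94,31,90]],"xas":42,"za":{"iw":42,"yz":{"osz":9},"z":87}}
After op 12 (remove /fj/0): {"fj":[{"gmt":16,"tkt":79,"ys":57},[68,94,31,90]],"xas":42,"za":{"iw":42,"yz":{"osz":9},"z":87}}
After op 13 (replace /za/yz 48): {"fj":[{"gmt":16,"tkt":79,"ys":57},[68,94,31,90]],"xas":42,"za":{"iw":42,"yz":48,"z":87}}
After op 14 (add /fj/0/tkt 11): {"fj":[{"gmt":16,"tkt":11,"ys":57},[68,94,31,90]],"xas":42,"za":{"iw":42,"yz":48,"z":87}}
After op 15 (remove /xas): {"fj":[{"gmt":16,"tkt":11,"ys":57},[68,94,31,90]],"za":{"iw":42,"yz":48,"z":87}}
After op 16 (replace /fj/1 42): {"fj":[{"gmt":16,"tkt":11,"ys":57},42],"za":{"iw":42,"yz":48,"z":87}}
After op 17 (replace /za 48): {"fj":[{"gmt":16,"tkt":11,"ys":57},42],"za":48}
After op 18 (add /fj/0/zr 87): {"fj":[{"gmt":16,"tkt":11,"ys":57,"zr":87},42],"za":48}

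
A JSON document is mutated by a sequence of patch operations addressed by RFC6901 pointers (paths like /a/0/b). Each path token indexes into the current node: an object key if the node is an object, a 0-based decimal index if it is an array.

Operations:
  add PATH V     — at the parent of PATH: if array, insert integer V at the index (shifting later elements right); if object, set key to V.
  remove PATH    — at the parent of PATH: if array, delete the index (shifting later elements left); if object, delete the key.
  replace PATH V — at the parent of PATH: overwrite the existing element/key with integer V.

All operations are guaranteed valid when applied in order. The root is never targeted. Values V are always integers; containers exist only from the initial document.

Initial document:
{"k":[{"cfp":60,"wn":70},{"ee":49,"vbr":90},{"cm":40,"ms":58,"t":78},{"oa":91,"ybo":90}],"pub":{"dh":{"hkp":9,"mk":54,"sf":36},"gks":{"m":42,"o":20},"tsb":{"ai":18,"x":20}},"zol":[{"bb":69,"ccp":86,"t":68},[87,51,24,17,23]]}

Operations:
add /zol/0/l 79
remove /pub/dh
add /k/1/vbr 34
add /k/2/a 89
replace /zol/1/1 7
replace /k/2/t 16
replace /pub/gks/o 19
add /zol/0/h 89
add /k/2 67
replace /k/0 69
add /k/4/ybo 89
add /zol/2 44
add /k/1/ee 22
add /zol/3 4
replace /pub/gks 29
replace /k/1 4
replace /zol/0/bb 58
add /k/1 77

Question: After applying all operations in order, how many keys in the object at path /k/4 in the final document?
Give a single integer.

After op 1 (add /zol/0/l 79): {"k":[{"cfp":60,"wn":70},{"ee":49,"vbr":90},{"cm":40,"ms":58,"t":78},{"oa":91,"ybo":90}],"pub":{"dh":{"hkp":9,"mk":54,"sf":36},"gks":{"m":42,"o":20},"tsb":{"ai":18,"x":20}},"zol":[{"bb":69,"ccp":86,"l":79,"t":68},[87,51,24,17,23]]}
After op 2 (remove /pub/dh): {"k":[{"cfp":60,"wn":70},{"ee":49,"vbr":90},{"cm":40,"ms":58,"t":78},{"oa":91,"ybo":90}],"pub":{"gks":{"m":42,"o":20},"tsb":{"ai":18,"x":20}},"zol":[{"bb":69,"ccp":86,"l":79,"t":68},[87,51,24,17,23]]}
After op 3 (add /k/1/vbr 34): {"k":[{"cfp":60,"wn":70},{"ee":49,"vbr":34},{"cm":40,"ms":58,"t":78},{"oa":91,"ybo":90}],"pub":{"gks":{"m":42,"o":20},"tsb":{"ai":18,"x":20}},"zol":[{"bb":69,"ccp":86,"l":79,"t":68},[87,51,24,17,23]]}
After op 4 (add /k/2/a 89): {"k":[{"cfp":60,"wn":70},{"ee":49,"vbr":34},{"a":89,"cm":40,"ms":58,"t":78},{"oa":91,"ybo":90}],"pub":{"gks":{"m":42,"o":20},"tsb":{"ai":18,"x":20}},"zol":[{"bb":69,"ccp":86,"l":79,"t":68},[87,51,24,17,23]]}
After op 5 (replace /zol/1/1 7): {"k":[{"cfp":60,"wn":70},{"ee":49,"vbr":34},{"a":89,"cm":40,"ms":58,"t":78},{"oa":91,"ybo":90}],"pub":{"gks":{"m":42,"o":20},"tsb":{"ai":18,"x":20}},"zol":[{"bb":69,"ccp":86,"l":79,"t":68},[87,7,24,17,23]]}
After op 6 (replace /k/2/t 16): {"k":[{"cfp":60,"wn":70},{"ee":49,"vbr":34},{"a":89,"cm":40,"ms":58,"t":16},{"oa":91,"ybo":90}],"pub":{"gks":{"m":42,"o":20},"tsb":{"ai":18,"x":20}},"zol":[{"bb":69,"ccp":86,"l":79,"t":68},[87,7,24,17,23]]}
After op 7 (replace /pub/gks/o 19): {"k":[{"cfp":60,"wn":70},{"ee":49,"vbr":34},{"a":89,"cm":40,"ms":58,"t":16},{"oa":91,"ybo":90}],"pub":{"gks":{"m":42,"o":19},"tsb":{"ai":18,"x":20}},"zol":[{"bb":69,"ccp":86,"l":79,"t":68},[87,7,24,17,23]]}
After op 8 (add /zol/0/h 89): {"k":[{"cfp":60,"wn":70},{"ee":49,"vbr":34},{"a":89,"cm":40,"ms":58,"t":16},{"oa":91,"ybo":90}],"pub":{"gks":{"m":42,"o":19},"tsb":{"ai":18,"x":20}},"zol":[{"bb":69,"ccp":86,"h":89,"l":79,"t":68},[87,7,24,17,23]]}
After op 9 (add /k/2 67): {"k":[{"cfp":60,"wn":70},{"ee":49,"vbr":34},67,{"a":89,"cm":40,"ms":58,"t":16},{"oa":91,"ybo":90}],"pub":{"gks":{"m":42,"o":19},"tsb":{"ai":18,"x":20}},"zol":[{"bb":69,"ccp":86,"h":89,"l":79,"t":68},[87,7,24,17,23]]}
After op 10 (replace /k/0 69): {"k":[69,{"ee":49,"vbr":34},67,{"a":89,"cm":40,"ms":58,"t":16},{"oa":91,"ybo":90}],"pub":{"gks":{"m":42,"o":19},"tsb":{"ai":18,"x":20}},"zol":[{"bb":69,"ccp":86,"h":89,"l":79,"t":68},[87,7,24,17,23]]}
After op 11 (add /k/4/ybo 89): {"k":[69,{"ee":49,"vbr":34},67,{"a":89,"cm":40,"ms":58,"t":16},{"oa":91,"ybo":89}],"pub":{"gks":{"m":42,"o":19},"tsb":{"ai":18,"x":20}},"zol":[{"bb":69,"ccp":86,"h":89,"l":79,"t":68},[87,7,24,17,23]]}
After op 12 (add /zol/2 44): {"k":[69,{"ee":49,"vbr":34},67,{"a":89,"cm":40,"ms":58,"t":16},{"oa":91,"ybo":89}],"pub":{"gks":{"m":42,"o":19},"tsb":{"ai":18,"x":20}},"zol":[{"bb":69,"ccp":86,"h":89,"l":79,"t":68},[87,7,24,17,23],44]}
After op 13 (add /k/1/ee 22): {"k":[69,{"ee":22,"vbr":34},67,{"a":89,"cm":40,"ms":58,"t":16},{"oa":91,"ybo":89}],"pub":{"gks":{"m":42,"o":19},"tsb":{"ai":18,"x":20}},"zol":[{"bb":69,"ccp":86,"h":89,"l":79,"t":68},[87,7,24,17,23],44]}
After op 14 (add /zol/3 4): {"k":[69,{"ee":22,"vbr":34},67,{"a":89,"cm":40,"ms":58,"t":16},{"oa":91,"ybo":89}],"pub":{"gks":{"m":42,"o":19},"tsb":{"ai":18,"x":20}},"zol":[{"bb":69,"ccp":86,"h":89,"l":79,"t":68},[87,7,24,17,23],44,4]}
After op 15 (replace /pub/gks 29): {"k":[69,{"ee":22,"vbr":34},67,{"a":89,"cm":40,"ms":58,"t":16},{"oa":91,"ybo":89}],"pub":{"gks":29,"tsb":{"ai":18,"x":20}},"zol":[{"bb":69,"ccp":86,"h":89,"l":79,"t":68},[87,7,24,17,23],44,4]}
After op 16 (replace /k/1 4): {"k":[69,4,67,{"a":89,"cm":40,"ms":58,"t":16},{"oa":91,"ybo":89}],"pub":{"gks":29,"tsb":{"ai":18,"x":20}},"zol":[{"bb":69,"ccp":86,"h":89,"l":79,"t":68},[87,7,24,17,23],44,4]}
After op 17 (replace /zol/0/bb 58): {"k":[69,4,67,{"a":89,"cm":40,"ms":58,"t":16},{"oa":91,"ybo":89}],"pub":{"gks":29,"tsb":{"ai":18,"x":20}},"zol":[{"bb":58,"ccp":86,"h":89,"l":79,"t":68},[87,7,24,17,23],44,4]}
After op 18 (add /k/1 77): {"k":[69,77,4,67,{"a":89,"cm":40,"ms":58,"t":16},{"oa":91,"ybo":89}],"pub":{"gks":29,"tsb":{"ai":18,"x":20}},"zol":[{"bb":58,"ccp":86,"h":89,"l":79,"t":68},[87,7,24,17,23],44,4]}
Size at path /k/4: 4

Answer: 4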